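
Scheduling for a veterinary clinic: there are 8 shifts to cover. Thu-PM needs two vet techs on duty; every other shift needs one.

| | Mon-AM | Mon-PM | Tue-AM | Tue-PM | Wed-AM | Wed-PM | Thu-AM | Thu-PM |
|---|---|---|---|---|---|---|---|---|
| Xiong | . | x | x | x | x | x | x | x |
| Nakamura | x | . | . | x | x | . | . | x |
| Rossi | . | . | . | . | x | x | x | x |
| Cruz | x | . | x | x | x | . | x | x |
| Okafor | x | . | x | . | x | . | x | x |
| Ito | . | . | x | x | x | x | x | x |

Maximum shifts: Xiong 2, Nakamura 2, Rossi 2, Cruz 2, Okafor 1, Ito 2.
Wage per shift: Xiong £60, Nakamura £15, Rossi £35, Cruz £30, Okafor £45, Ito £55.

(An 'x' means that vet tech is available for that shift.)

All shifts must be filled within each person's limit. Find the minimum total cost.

£320

Mon-PM can only be covered by Xiong, so that assignment is forced.
Picking the cheapest available vet tech for each shift independently would cost £245, but that ignores the shift limits.
An optimal schedule: Mon-AM→Nakamura, Mon-PM→Xiong, Tue-AM→Cruz, Tue-PM→Nakamura, Wed-AM→Rossi, Wed-PM→Rossi, Thu-AM→Cruz, Thu-PM→Okafor+Ito.
Total: 15 + 60 + 30 + 15 + 35 + 35 + 30 + 45 + 55 = £320.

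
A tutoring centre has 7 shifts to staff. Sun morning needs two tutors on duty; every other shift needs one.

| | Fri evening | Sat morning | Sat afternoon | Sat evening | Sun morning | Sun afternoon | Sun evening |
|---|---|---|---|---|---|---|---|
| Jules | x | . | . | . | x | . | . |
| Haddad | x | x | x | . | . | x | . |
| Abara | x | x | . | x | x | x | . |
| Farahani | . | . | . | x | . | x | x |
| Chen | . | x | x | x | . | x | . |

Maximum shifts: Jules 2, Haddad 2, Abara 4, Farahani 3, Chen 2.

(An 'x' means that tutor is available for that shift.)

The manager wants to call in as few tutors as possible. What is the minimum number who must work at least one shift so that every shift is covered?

4

8 slots to fill and no one can take more than 4, so at least ⌈8/4⌉ = 2 tutors are needed.
Shifts {Sat afternoon, Sun morning, Sun evening} need 4 slots, but among the tutors available for them (Jules, Haddad, Abara, Farahani, and Chen) any 3 together supply at most 3. So 3 tutors are not enough.
Jules, Haddad, Abara, and Farahani alone can cover everything: Fri evening→Jules, Sat morning→Haddad, Sat afternoon→Haddad, Sat evening→Abara, Sun morning→Jules+Abara, Sun afternoon→Abara, Sun evening→Farahani.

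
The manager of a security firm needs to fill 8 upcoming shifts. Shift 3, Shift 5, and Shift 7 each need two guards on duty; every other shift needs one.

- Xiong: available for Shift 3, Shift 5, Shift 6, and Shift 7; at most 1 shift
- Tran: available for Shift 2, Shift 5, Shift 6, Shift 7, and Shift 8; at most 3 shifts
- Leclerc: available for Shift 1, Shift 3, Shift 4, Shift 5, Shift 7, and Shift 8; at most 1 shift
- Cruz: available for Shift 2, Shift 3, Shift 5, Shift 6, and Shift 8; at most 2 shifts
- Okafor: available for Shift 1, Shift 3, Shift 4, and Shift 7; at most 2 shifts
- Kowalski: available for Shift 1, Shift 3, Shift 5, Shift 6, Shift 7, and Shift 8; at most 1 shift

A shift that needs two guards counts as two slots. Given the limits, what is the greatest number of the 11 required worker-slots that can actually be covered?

Total capacity across all guards is 1+3+1+2+2+1 = 10, and 11 slots are needed, so at most 10 can be filled.
An assignment achieving 10: Shift 1→Okafor, Shift 2→Tran, Shift 3→Cruz+Okafor, Shift 4→Leclerc, Shift 5→Tran+Cruz, Shift 6→Xiong, Shift 7→Kowalski, Shift 8→Tran.
Loads: Xiong 1/1, Tran 3/3, Leclerc 1/1, Cruz 2/2, Okafor 2/2, Kowalski 1/1.

10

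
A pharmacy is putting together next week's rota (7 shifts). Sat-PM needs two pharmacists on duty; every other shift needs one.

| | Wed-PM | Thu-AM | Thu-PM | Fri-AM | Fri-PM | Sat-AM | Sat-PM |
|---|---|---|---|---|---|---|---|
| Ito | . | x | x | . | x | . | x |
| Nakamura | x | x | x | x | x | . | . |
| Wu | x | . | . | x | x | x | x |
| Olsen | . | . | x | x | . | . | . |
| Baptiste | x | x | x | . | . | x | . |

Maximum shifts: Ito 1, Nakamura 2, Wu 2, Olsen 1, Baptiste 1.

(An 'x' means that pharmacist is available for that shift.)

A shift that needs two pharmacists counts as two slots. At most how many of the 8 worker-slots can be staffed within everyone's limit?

Total capacity across all pharmacists is 1+2+2+1+1 = 7, and 8 slots are needed, so at most 7 can be filled.
An assignment achieving 7: Wed-PM→Nakamura, Thu-AM→Nakamura, Thu-PM→Baptiste, Fri-AM→Olsen, Sat-AM→Wu, Sat-PM→Ito+Wu.
Loads: Ito 1/1, Nakamura 2/2, Wu 2/2, Olsen 1/1, Baptiste 1/1.

7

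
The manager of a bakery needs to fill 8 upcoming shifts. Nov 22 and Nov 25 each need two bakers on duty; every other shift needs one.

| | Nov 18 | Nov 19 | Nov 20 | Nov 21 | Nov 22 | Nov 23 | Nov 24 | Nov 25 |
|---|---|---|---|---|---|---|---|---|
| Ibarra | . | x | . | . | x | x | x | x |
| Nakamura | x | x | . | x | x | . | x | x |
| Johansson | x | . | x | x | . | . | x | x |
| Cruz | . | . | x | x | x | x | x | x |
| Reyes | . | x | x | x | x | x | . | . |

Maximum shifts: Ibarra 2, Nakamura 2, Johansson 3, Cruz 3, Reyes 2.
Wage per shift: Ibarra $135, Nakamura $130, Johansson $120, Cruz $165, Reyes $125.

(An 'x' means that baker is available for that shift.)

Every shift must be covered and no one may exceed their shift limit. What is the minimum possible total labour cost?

Picking the cheapest available baker for each shift independently would cost $1235, but that ignores the shift limits.
An optimal schedule: Nov 18→Johansson, Nov 19→Reyes, Nov 20→Johansson, Nov 21→Johansson, Nov 22→Nakamura+Ibarra, Nov 23→Reyes, Nov 24→Nakamura, Nov 25→Ibarra+Cruz.
Total: 120 + 125 + 120 + 120 + 130 + 135 + 125 + 130 + 135 + 165 = $1305.

$1305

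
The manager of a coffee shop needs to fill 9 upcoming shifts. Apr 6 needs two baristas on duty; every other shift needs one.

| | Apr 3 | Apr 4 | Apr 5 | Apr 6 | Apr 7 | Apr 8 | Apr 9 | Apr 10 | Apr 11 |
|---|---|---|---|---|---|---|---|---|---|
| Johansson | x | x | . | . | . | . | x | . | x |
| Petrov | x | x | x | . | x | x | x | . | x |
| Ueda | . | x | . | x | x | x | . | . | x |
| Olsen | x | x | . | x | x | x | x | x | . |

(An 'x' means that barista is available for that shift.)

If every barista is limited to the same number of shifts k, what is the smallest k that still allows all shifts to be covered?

With 4 baristas and 10 worker-slots to fill, someone must work at least ⌈10/4⌉ = 3 shifts, so k ≥ 3.
k = 3 works: Apr 3→Johansson, Apr 4→Ueda, Apr 5→Petrov, Apr 6→Ueda+Olsen, Apr 7→Petrov, Apr 8→Petrov, Apr 9→Johansson, Apr 10→Olsen, Apr 11→Johansson.
Loads: Johansson 3, Petrov 3, Ueda 2, Olsen 2 — all ≤ 3.

3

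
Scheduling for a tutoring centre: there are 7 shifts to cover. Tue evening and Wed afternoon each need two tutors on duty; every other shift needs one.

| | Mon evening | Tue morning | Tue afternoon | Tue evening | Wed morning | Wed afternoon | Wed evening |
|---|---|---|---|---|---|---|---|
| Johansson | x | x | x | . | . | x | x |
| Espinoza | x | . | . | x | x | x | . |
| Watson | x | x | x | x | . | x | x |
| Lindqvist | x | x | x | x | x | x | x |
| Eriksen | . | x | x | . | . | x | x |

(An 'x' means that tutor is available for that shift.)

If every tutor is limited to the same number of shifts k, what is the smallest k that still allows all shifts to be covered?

2

With 5 tutors and 9 worker-slots to fill, someone must work at least ⌈9/5⌉ = 2 shifts, so k ≥ 2.
k = 2 works: Mon evening→Johansson, Tue morning→Johansson, Tue afternoon→Watson, Tue evening→Espinoza+Watson, Wed morning→Espinoza, Wed afternoon→Lindqvist+Eriksen, Wed evening→Lindqvist.
Loads: Johansson 2, Espinoza 2, Watson 2, Lindqvist 2, Eriksen 1 — all ≤ 2.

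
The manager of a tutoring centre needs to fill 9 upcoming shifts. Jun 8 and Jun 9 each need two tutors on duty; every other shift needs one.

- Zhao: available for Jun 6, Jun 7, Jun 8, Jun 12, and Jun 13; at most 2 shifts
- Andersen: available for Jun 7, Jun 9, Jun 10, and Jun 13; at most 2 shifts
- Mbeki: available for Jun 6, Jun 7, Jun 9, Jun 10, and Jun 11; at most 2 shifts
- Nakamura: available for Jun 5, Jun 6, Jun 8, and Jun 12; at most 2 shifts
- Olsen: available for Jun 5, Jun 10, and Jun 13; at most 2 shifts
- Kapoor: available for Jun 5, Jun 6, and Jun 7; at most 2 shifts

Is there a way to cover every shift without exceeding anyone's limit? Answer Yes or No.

Jun 8 can only be covered by Zhao and Nakamura, so that assignment is forced.
Jun 9 can only be covered by Andersen and Mbeki, so that assignment is forced.
Jun 11 can only be covered by Mbeki, so that assignment is forced.
One valid schedule: Jun 5→Nakamura, Jun 6→Kapoor, Jun 7→Kapoor, Jun 8→Zhao+Nakamura, Jun 9→Andersen+Mbeki, Jun 10→Andersen, Jun 11→Mbeki, Jun 12→Zhao, Jun 13→Olsen.
Loads: Zhao 2/2, Andersen 2/2, Mbeki 2/2, Nakamura 2/2, Olsen 1/2, Kapoor 2/2 — all within limits.

Yes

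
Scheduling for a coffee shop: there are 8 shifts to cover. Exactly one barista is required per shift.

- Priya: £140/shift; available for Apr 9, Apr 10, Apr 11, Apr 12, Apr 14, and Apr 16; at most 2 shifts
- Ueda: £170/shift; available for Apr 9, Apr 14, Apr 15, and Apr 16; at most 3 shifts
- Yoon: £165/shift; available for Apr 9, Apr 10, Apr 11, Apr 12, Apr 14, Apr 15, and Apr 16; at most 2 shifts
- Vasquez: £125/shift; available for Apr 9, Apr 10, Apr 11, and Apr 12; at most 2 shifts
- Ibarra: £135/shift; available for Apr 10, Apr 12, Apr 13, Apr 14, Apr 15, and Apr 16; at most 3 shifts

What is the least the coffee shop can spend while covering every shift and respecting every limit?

Apr 13 can only be covered by Ibarra, so that assignment is forced.
Picking the cheapest available barista for each shift independently would cost £1040, but that ignores the shift limits.
An optimal schedule: Apr 9→Vasquez, Apr 10→Ibarra, Apr 11→Vasquez, Apr 12→Priya, Apr 13→Ibarra, Apr 14→Priya, Apr 15→Ibarra, Apr 16→Yoon.
Total: 125 + 135 + 125 + 140 + 135 + 140 + 135 + 165 = £1100.

£1100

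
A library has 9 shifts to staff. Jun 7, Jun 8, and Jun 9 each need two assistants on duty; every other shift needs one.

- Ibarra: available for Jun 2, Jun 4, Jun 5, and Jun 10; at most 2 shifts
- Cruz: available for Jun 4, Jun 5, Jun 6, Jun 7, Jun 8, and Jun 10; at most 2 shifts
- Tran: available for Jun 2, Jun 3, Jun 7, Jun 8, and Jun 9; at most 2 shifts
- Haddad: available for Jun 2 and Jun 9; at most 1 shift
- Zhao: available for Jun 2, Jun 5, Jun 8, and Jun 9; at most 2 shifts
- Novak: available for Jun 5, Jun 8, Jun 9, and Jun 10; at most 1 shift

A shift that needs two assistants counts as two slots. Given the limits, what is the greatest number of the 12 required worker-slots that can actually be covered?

10

Total capacity across all assistants is 2+2+2+1+2+1 = 10, and 12 slots are needed, so at most 10 can be filled.
An assignment achieving 10: Jun 2→Haddad, Jun 3→Tran, Jun 4→Ibarra, Jun 5→Zhao, Jun 6→Cruz, Jun 7→Cruz+Tran, Jun 8→Zhao+Novak, Jun 10→Ibarra.
Loads: Ibarra 2/2, Cruz 2/2, Tran 2/2, Haddad 1/1, Zhao 2/2, Novak 1/1.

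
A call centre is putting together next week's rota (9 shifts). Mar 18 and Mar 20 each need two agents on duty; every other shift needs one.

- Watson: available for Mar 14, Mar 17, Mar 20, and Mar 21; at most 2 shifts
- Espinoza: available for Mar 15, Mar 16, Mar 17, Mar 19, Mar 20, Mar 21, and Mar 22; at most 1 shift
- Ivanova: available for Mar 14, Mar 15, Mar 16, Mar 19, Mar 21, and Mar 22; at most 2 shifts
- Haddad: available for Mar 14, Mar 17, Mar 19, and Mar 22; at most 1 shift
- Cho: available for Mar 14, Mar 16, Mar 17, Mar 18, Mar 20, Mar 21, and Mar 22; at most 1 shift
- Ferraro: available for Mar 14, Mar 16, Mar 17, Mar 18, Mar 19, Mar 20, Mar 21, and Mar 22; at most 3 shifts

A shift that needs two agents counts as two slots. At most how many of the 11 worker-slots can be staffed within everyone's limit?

Total capacity across all agents is 2+1+2+1+1+3 = 10, and 11 slots are needed, so at most 10 can be filled.
An assignment achieving 10: Mar 14→Watson, Mar 15→Espinoza, Mar 16→Ivanova, Mar 17→Haddad, Mar 18→Cho+Ferraro, Mar 19→Ivanova, Mar 20→Watson+Ferraro, Mar 21→Ferraro.
Loads: Watson 2/2, Espinoza 1/1, Ivanova 2/2, Haddad 1/1, Cho 1/1, Ferraro 3/3.

10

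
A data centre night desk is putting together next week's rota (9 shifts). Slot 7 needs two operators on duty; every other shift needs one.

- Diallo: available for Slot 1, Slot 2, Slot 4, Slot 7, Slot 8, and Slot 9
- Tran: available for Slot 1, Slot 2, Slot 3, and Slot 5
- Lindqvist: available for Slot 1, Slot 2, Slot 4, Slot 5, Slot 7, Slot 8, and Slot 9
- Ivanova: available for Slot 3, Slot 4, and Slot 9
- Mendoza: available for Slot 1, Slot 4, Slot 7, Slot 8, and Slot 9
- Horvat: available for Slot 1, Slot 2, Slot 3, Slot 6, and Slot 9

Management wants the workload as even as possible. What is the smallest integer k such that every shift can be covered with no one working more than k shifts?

With 6 operators and 10 worker-slots to fill, someone must work at least ⌈10/6⌉ = 2 shifts, so k ≥ 2.
k = 2 works: Slot 1→Mendoza, Slot 2→Lindqvist, Slot 3→Tran, Slot 4→Ivanova, Slot 5→Tran, Slot 6→Horvat, Slot 7→Diallo+Lindqvist, Slot 8→Diallo, Slot 9→Ivanova.
Loads: Diallo 2, Tran 2, Lindqvist 2, Ivanova 2, Mendoza 1, Horvat 1 — all ≤ 2.

2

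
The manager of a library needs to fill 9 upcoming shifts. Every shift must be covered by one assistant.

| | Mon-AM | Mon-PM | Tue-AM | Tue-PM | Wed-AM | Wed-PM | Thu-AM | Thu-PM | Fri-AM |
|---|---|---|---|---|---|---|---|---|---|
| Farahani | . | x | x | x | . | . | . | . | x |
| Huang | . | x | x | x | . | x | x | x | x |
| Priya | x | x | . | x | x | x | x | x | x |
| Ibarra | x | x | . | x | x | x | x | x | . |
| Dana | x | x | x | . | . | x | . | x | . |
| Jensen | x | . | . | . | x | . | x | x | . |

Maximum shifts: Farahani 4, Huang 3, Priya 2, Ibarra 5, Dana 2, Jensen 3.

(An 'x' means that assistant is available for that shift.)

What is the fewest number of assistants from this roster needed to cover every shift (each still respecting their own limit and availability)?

2

9 slots to fill and no one can take more than 5, so at least ⌈9/5⌉ = 2 assistants are needed.
Farahani and Ibarra alone can cover everything: Mon-AM→Ibarra, Mon-PM→Farahani, Tue-AM→Farahani, Tue-PM→Farahani, Wed-AM→Ibarra, Wed-PM→Ibarra, Thu-AM→Ibarra, Thu-PM→Ibarra, Fri-AM→Farahani.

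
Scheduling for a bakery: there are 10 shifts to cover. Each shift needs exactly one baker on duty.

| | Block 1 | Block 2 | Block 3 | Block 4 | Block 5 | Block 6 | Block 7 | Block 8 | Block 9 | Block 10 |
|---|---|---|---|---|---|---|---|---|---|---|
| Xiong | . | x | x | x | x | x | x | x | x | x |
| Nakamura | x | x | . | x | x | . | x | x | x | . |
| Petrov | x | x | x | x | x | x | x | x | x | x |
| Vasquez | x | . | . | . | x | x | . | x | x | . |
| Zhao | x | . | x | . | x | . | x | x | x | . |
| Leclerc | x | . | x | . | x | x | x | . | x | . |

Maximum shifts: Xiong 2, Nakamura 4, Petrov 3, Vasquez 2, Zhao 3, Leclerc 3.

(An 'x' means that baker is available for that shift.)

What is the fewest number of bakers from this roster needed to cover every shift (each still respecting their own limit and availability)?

10 slots to fill and no one can take more than 4, so at least ⌈10/4⌉ = 3 bakers are needed.
Nakamura, Petrov, and Zhao alone can cover everything: Block 1→Nakamura, Block 2→Nakamura, Block 3→Petrov, Block 4→Nakamura, Block 5→Nakamura, Block 6→Petrov, Block 7→Zhao, Block 8→Zhao, Block 9→Zhao, Block 10→Petrov.

3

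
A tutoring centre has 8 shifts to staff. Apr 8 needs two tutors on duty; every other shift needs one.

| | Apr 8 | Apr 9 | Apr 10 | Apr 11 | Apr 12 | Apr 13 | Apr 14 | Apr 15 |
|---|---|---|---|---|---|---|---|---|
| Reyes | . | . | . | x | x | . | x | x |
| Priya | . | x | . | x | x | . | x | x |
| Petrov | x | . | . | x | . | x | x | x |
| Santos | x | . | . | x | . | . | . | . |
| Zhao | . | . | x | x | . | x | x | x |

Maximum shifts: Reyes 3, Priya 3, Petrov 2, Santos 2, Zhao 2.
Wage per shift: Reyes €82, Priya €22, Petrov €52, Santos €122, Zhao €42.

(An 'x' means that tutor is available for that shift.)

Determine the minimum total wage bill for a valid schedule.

Apr 8 can only be covered by Petrov and Santos, so that assignment is forced.
Apr 9 can only be covered by Priya, so that assignment is forced.
Apr 10 can only be covered by Zhao, so that assignment is forced.
Picking the cheapest available tutor for each shift independently would cost €368, but that ignores the shift limits.
An optimal schedule: Apr 8→Petrov+Santos, Apr 9→Priya, Apr 10→Zhao, Apr 11→Reyes, Apr 12→Priya, Apr 13→Zhao, Apr 14→Priya, Apr 15→Petrov.
Total: 52 + 122 + 22 + 42 + 82 + 22 + 42 + 22 + 52 = €458.

€458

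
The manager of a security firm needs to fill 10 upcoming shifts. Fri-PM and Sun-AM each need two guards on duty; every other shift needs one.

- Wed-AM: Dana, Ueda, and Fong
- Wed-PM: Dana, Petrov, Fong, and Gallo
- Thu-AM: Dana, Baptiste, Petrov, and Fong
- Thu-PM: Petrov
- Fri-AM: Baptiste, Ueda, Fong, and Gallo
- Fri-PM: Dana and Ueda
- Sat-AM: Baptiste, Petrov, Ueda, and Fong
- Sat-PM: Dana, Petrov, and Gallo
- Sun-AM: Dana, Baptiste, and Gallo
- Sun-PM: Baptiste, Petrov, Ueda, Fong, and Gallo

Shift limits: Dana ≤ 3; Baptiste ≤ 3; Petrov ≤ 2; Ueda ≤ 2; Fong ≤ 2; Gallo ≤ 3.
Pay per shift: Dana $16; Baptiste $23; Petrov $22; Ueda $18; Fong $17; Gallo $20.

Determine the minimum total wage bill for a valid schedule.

Thu-PM can only be covered by Petrov, so that assignment is forced.
Fri-PM can only be covered by Dana and Ueda, so that assignment is forced.
Picking the cheapest available guard for each shift independently would cost $207, but that ignores the shift limits.
An optimal schedule: Wed-AM→Dana, Wed-PM→Fong, Thu-AM→Fong, Thu-PM→Petrov, Fri-AM→Ueda, Fri-PM→Dana+Ueda, Sat-AM→Petrov, Sat-PM→Gallo, Sun-AM→Dana+Gallo, Sun-PM→Gallo.
Total: 16 + 17 + 17 + 22 + 18 + 16 + 18 + 22 + 20 + 16 + 20 + 20 = $222.

$222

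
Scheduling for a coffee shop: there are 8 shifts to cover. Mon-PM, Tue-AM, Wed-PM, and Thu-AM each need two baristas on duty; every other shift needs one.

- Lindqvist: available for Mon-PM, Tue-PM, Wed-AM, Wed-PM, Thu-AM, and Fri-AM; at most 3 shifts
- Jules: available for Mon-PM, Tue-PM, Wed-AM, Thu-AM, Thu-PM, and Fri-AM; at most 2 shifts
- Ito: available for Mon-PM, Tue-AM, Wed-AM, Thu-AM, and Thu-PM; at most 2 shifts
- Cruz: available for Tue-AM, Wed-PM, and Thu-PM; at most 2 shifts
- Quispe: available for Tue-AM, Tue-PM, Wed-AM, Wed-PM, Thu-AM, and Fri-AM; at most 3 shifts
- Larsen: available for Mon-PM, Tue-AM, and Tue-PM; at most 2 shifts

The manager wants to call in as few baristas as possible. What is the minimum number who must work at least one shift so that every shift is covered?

5

12 slots to fill and no one can take more than 3, so at least ⌈12/3⌉ = 4 baristas are needed.
Any 4 baristas together have capacity at most 3+3+2+2 = 10 < 12 slots, so 4 can never suffice.
Lindqvist, Jules, Ito, Cruz, and Quispe alone can cover everything: Mon-PM→Lindqvist+Jules, Tue-AM→Ito+Cruz, Tue-PM→Lindqvist, Wed-AM→Quispe, Wed-PM→Lindqvist+Cruz, Thu-AM→Ito+Quispe, Thu-PM→Jules, Fri-AM→Quispe.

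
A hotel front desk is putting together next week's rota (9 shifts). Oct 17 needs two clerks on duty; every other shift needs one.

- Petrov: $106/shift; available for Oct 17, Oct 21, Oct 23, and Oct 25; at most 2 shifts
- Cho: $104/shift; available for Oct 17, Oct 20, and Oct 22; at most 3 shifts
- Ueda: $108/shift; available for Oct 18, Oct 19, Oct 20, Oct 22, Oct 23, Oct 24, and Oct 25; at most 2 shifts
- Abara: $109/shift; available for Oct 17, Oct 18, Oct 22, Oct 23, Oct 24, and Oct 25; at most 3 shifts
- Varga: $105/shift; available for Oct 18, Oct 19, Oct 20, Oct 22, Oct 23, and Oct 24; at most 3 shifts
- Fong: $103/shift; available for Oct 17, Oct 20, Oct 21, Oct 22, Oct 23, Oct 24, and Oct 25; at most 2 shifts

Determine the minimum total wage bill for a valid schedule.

$1045

Picking the cheapest available clerk for each shift independently would cost $1035, but that ignores the shift limits.
An optimal schedule: Oct 17→Cho+Petrov, Oct 18→Varga, Oct 19→Varga, Oct 20→Cho, Oct 21→Fong, Oct 22→Cho, Oct 23→Varga, Oct 24→Fong, Oct 25→Petrov.
Total: 104 + 106 + 105 + 105 + 104 + 103 + 104 + 105 + 103 + 106 = $1045.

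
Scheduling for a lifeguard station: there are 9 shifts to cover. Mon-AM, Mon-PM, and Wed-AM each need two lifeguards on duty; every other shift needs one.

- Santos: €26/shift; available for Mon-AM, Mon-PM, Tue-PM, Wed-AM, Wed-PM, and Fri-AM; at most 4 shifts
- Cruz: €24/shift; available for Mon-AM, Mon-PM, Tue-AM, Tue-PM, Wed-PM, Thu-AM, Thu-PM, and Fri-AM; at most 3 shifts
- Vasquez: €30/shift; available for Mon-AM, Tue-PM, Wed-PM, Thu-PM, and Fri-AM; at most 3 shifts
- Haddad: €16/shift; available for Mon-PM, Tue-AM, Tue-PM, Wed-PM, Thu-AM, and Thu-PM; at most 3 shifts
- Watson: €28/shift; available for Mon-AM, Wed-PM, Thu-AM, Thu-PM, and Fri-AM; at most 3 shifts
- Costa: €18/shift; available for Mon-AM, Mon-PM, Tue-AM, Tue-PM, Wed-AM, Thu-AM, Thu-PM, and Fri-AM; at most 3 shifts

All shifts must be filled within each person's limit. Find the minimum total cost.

Wed-AM can only be covered by Santos and Costa, so that assignment is forced.
Picking the cheapest available lifeguard for each shift independently would cost €218, but that ignores the shift limits.
An optimal schedule: Mon-AM→Cruz+Santos, Mon-PM→Cruz+Santos, Tue-AM→Haddad, Tue-PM→Haddad, Wed-AM→Costa+Santos, Wed-PM→Cruz, Thu-AM→Haddad, Thu-PM→Costa, Fri-AM→Costa.
Total: 24 + 26 + 24 + 26 + 16 + 16 + 18 + 26 + 24 + 16 + 18 + 18 = €252.

€252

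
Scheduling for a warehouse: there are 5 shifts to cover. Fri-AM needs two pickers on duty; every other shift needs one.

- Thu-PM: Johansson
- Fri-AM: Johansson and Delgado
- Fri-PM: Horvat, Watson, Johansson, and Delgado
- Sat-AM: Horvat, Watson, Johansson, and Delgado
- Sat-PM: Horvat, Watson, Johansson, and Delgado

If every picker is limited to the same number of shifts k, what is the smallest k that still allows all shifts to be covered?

2

With 4 pickers and 6 worker-slots to fill, someone must work at least ⌈6/4⌉ = 2 shifts, so k ≥ 2.
k = 2 works: Thu-PM→Johansson, Fri-AM→Johansson+Delgado, Fri-PM→Horvat, Sat-AM→Horvat, Sat-PM→Watson.
Loads: Horvat 2, Watson 1, Johansson 2, Delgado 1 — all ≤ 2.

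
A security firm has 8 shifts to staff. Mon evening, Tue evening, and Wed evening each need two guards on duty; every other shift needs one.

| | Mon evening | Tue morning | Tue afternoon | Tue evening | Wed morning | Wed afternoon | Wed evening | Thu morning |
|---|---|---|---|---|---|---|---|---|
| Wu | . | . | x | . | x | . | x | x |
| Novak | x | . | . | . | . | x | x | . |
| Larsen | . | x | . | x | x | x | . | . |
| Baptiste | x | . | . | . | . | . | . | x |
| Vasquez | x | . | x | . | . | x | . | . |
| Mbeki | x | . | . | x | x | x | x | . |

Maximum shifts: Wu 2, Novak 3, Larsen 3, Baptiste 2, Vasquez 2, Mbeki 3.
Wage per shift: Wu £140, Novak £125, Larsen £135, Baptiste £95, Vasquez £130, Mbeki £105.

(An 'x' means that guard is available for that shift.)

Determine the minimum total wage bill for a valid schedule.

£1280

Tue morning can only be covered by Larsen, so that assignment is forced.
Tue evening can only be covered by Larsen and Mbeki, so that assignment is forced.
Picking the cheapest available guard for each shift independently would cost £1240, but that ignores the shift limits.
An optimal schedule: Mon evening→Baptiste+Novak, Tue morning→Larsen, Tue afternoon→Vasquez, Tue evening→Mbeki+Larsen, Wed morning→Mbeki, Wed afternoon→Novak, Wed evening→Mbeki+Novak, Thu morning→Baptiste.
Total: 95 + 125 + 135 + 130 + 105 + 135 + 105 + 125 + 105 + 125 + 95 = £1280.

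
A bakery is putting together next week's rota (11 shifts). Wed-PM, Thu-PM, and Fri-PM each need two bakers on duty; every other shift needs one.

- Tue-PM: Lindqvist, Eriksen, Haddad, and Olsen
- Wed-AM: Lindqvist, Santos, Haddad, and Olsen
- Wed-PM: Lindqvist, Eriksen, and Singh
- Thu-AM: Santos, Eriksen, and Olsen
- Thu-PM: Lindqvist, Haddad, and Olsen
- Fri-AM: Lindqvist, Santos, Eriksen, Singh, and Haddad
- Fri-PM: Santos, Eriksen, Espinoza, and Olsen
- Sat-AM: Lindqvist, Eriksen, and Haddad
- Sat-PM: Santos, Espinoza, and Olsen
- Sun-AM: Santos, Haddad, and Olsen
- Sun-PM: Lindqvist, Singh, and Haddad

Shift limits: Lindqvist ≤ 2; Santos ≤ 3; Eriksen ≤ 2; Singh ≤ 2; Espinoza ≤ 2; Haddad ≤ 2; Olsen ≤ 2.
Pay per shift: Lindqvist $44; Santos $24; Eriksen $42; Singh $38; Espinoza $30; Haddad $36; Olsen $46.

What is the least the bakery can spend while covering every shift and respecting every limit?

Picking the cheapest available baker for each shift independently would cost $442, but that ignores the shift limits.
An optimal schedule: Tue-PM→Eriksen, Wed-AM→Santos, Wed-PM→Singh+Eriksen, Thu-AM→Santos, Thu-PM→Haddad+Lindqvist, Fri-AM→Lindqvist, Fri-PM→Espinoza+Olsen, Sat-AM→Haddad, Sat-PM→Espinoza, Sun-AM→Santos, Sun-PM→Singh.
Total: 42 + 24 + 38 + 42 + 24 + 36 + 44 + 44 + 30 + 46 + 36 + 30 + 24 + 38 = $498.

$498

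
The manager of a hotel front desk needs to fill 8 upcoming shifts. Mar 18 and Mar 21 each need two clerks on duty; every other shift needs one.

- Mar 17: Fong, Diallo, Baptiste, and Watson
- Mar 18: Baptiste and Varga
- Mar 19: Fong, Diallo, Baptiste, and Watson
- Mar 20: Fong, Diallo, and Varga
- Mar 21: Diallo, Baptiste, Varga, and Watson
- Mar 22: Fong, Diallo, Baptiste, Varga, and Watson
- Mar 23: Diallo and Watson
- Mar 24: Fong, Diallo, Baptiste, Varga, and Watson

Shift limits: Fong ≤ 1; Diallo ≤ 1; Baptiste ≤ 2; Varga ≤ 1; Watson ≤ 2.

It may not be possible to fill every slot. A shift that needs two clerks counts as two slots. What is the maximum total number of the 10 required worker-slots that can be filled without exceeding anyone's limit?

7

Total capacity across all clerks is 1+1+2+1+2 = 7, and 10 slots are needed, so at most 7 can be filled.
An assignment achieving 7: Mar 17→Baptiste, Mar 18→Baptiste+Varga, Mar 19→Watson, Mar 20→Fong, Mar 21→Watson, Mar 23→Diallo.
Loads: Fong 1/1, Diallo 1/1, Baptiste 2/2, Varga 1/1, Watson 2/2.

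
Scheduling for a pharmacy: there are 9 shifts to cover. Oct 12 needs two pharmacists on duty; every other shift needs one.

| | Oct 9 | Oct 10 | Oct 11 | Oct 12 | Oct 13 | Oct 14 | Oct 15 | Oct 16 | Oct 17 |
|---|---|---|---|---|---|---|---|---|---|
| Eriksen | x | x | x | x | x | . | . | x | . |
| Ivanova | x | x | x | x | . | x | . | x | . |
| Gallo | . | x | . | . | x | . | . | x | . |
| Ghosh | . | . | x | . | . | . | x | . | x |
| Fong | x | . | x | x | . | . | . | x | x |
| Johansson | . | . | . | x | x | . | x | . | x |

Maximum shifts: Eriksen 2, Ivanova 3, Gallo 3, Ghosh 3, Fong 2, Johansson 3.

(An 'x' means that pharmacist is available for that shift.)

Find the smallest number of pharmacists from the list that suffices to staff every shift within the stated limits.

4

10 slots to fill and no one can take more than 3, so at least ⌈10/3⌉ = 4 pharmacists are needed.
Eriksen, Ivanova, Gallo, and Ghosh alone can cover everything: Oct 9→Eriksen, Oct 10→Ivanova, Oct 11→Ghosh, Oct 12→Eriksen+Ivanova, Oct 13→Gallo, Oct 14→Ivanova, Oct 15→Ghosh, Oct 16→Gallo, Oct 17→Ghosh.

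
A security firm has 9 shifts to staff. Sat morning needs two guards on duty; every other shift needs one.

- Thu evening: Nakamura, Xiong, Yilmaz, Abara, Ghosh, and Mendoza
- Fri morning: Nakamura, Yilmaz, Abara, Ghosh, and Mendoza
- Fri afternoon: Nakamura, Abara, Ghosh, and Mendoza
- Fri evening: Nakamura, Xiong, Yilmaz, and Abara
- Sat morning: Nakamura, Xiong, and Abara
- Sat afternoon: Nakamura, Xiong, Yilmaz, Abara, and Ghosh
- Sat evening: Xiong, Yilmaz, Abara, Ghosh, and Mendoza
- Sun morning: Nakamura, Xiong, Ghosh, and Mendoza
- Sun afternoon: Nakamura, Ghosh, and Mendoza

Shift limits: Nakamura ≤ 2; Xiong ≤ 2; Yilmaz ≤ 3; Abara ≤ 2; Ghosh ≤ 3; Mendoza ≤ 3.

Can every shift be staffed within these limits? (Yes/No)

One valid schedule: Thu evening→Abara, Fri morning→Yilmaz, Fri afternoon→Abara, Fri evening→Xiong, Sat morning→Nakamura+Xiong, Sat afternoon→Yilmaz, Sat evening→Yilmaz, Sun morning→Ghosh, Sun afternoon→Nakamura.
Loads: Nakamura 2/2, Xiong 2/2, Yilmaz 3/3, Abara 2/2, Ghosh 1/3, Mendoza 0/3 — all within limits.

Yes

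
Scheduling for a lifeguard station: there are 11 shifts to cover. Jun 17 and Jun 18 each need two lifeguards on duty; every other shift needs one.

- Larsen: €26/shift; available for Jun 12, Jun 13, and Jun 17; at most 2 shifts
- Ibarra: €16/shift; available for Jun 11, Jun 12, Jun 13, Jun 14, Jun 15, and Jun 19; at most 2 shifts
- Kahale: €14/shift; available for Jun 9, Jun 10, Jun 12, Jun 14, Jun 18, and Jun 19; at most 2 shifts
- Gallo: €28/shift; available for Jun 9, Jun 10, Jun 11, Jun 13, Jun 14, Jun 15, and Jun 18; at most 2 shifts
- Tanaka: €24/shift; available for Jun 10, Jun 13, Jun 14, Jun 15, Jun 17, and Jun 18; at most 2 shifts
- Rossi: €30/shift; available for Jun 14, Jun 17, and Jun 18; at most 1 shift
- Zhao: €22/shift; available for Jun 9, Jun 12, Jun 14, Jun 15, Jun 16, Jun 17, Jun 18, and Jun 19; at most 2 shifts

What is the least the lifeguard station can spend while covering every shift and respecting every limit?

€290

Jun 16 can only be covered by Zhao, so that assignment is forced.
Picking the cheapest available lifeguard for each shift independently would cost €222, but that ignores the shift limits.
An optimal schedule: Jun 9→Kahale, Jun 10→Kahale, Jun 11→Ibarra, Jun 12→Larsen, Jun 13→Larsen, Jun 14→Gallo, Jun 15→Gallo, Jun 16→Zhao, Jun 17→Tanaka+Rossi, Jun 18→Tanaka+Zhao, Jun 19→Ibarra.
Total: 14 + 14 + 16 + 26 + 26 + 28 + 28 + 22 + 24 + 30 + 24 + 22 + 16 = €290.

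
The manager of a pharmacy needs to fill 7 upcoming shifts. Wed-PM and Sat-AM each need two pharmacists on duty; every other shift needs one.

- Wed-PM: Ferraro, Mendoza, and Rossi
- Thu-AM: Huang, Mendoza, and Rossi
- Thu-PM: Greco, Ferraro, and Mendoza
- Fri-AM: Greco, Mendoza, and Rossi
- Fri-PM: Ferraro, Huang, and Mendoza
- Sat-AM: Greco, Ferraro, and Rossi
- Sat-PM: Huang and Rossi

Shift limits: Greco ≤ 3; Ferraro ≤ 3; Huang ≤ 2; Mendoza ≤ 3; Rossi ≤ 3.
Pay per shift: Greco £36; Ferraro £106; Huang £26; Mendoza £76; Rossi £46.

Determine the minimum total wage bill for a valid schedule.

£374

Picking the cheapest available pharmacist for each shift independently would cost £354, but that ignores the shift limits.
An optimal schedule: Wed-PM→Rossi+Mendoza, Thu-AM→Rossi, Thu-PM→Greco, Fri-AM→Greco, Fri-PM→Huang, Sat-AM→Greco+Rossi, Sat-PM→Huang.
Total: 46 + 76 + 46 + 36 + 36 + 26 + 36 + 46 + 26 = £374.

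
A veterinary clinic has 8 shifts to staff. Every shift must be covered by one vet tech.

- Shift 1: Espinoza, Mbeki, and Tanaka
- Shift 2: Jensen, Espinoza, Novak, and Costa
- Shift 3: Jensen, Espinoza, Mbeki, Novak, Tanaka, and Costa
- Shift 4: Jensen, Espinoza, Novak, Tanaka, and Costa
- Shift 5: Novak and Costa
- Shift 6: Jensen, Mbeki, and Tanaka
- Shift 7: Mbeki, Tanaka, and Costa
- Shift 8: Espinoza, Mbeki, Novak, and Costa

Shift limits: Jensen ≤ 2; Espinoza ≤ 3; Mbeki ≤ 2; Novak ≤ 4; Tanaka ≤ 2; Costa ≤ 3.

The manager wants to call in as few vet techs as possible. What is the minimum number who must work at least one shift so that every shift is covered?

8 slots to fill and no one can take more than 4, so at least ⌈8/4⌉ = 2 vet techs are needed.
Any 2 vet techs together have capacity at most 4+3 = 7 < 8 slots, so 2 can never suffice.
Jensen, Espinoza, and Costa alone can cover everything: Shift 1→Espinoza, Shift 2→Jensen, Shift 3→Espinoza, Shift 4→Costa, Shift 5→Costa, Shift 6→Jensen, Shift 7→Costa, Shift 8→Espinoza.

3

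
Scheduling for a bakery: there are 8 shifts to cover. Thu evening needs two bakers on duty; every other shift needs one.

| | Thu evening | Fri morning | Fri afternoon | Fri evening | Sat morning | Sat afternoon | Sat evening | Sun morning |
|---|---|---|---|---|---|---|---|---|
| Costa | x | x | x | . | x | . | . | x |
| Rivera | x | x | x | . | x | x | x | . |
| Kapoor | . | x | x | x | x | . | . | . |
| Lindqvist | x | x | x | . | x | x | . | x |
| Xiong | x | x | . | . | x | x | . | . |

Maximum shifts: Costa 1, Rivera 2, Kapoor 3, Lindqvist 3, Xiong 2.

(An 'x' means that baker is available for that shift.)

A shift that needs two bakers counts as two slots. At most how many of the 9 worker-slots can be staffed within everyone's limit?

9

Total capacity across all bakers is 1+2+3+3+2 = 11, and 9 slots are needed, so at most 9 can be filled.
An assignment achieving 9: Thu evening→Lindqvist+Xiong, Fri morning→Kapoor, Fri afternoon→Kapoor, Fri evening→Kapoor, Sat morning→Lindqvist, Sat afternoon→Rivera, Sat evening→Rivera, Sun morning→Costa.
Loads: Costa 1/1, Rivera 2/2, Kapoor 3/3, Lindqvist 2/3, Xiong 1/2.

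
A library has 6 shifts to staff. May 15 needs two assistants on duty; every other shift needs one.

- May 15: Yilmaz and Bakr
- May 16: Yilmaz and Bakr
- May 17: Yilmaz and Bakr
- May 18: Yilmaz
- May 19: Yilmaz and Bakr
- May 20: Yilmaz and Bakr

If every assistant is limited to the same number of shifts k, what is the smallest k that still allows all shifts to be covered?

4

With 2 assistants and 7 worker-slots to fill, someone must work at least ⌈7/2⌉ = 4 shifts, so k ≥ 4.
k = 4 works: May 15→Yilmaz+Bakr, May 16→Yilmaz, May 17→Yilmaz, May 18→Yilmaz, May 19→Bakr, May 20→Bakr.
Loads: Yilmaz 4, Bakr 3 — all ≤ 4.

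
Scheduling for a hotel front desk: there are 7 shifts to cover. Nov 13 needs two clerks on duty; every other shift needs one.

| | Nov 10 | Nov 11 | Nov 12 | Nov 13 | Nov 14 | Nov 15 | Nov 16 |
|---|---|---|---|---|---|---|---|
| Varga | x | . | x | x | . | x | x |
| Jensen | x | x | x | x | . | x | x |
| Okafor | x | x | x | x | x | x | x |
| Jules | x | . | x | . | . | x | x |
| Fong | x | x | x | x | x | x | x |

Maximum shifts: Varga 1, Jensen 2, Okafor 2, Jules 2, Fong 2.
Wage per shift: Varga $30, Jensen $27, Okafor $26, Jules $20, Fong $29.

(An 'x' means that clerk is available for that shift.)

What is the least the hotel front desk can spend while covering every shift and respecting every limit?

$204

Picking the cheapest available clerk for each shift independently would cost $185, but that ignores the shift limits.
An optimal schedule: Nov 10→Jules, Nov 11→Okafor, Nov 12→Jules, Nov 13→Jensen+Fong, Nov 14→Okafor, Nov 15→Jensen, Nov 16→Fong.
Total: 20 + 26 + 20 + 27 + 29 + 26 + 27 + 29 = $204.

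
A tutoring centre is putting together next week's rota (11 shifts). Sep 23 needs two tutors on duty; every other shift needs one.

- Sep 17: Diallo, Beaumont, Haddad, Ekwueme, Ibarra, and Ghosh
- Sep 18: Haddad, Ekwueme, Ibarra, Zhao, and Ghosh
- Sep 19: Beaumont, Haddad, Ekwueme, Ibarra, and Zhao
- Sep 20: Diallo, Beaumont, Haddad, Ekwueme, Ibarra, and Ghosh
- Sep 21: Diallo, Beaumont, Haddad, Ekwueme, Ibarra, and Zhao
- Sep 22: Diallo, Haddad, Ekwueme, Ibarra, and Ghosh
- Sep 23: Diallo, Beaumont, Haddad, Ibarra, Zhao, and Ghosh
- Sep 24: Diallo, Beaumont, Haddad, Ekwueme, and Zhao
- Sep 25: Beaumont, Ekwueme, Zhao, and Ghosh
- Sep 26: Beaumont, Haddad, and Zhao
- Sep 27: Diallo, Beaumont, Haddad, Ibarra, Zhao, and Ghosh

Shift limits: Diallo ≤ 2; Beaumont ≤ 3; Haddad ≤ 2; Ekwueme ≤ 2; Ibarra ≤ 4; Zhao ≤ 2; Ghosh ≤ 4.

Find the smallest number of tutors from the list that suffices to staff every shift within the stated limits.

4

12 slots to fill and no one can take more than 4, so at least ⌈12/4⌉ = 3 tutors are needed.
Any 3 tutors together have capacity at most 4+4+3 = 11 < 12 slots, so 3 can never suffice.
Diallo, Beaumont, Ibarra, and Ghosh alone can cover everything: Sep 17→Ibarra, Sep 18→Ibarra, Sep 19→Beaumont, Sep 20→Ghosh, Sep 21→Diallo, Sep 22→Ibarra, Sep 23→Ibarra+Ghosh, Sep 24→Diallo, Sep 25→Beaumont, Sep 26→Beaumont, Sep 27→Ghosh.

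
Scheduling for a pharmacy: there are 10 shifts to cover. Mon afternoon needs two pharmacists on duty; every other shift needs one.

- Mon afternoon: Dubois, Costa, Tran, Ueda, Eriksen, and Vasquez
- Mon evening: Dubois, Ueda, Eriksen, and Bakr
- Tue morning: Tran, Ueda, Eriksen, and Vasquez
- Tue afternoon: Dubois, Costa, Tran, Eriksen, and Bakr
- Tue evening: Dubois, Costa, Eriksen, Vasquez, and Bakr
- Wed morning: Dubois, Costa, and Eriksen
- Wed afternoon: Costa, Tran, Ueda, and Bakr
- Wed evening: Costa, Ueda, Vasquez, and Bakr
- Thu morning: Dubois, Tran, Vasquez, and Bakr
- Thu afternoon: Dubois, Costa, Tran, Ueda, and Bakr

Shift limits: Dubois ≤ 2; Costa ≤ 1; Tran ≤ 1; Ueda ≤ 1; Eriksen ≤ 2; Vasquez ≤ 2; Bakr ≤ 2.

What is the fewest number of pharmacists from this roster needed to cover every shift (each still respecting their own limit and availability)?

7

11 slots to fill and no one can take more than 2, so at least ⌈11/2⌉ = 6 pharmacists are needed.
Any 6 pharmacists together have capacity at most 2+2+2+2+1+1 = 10 < 11 slots, so 6 can never suffice.
Dubois, Costa, Tran, Ueda, Eriksen, Vasquez, and Bakr alone can cover everything: Mon afternoon→Eriksen+Vasquez, Mon evening→Dubois, Tue morning→Tran, Tue afternoon→Eriksen, Tue evening→Bakr, Wed morning→Dubois, Wed afternoon→Costa, Wed evening→Ueda, Thu morning→Vasquez, Thu afternoon→Bakr.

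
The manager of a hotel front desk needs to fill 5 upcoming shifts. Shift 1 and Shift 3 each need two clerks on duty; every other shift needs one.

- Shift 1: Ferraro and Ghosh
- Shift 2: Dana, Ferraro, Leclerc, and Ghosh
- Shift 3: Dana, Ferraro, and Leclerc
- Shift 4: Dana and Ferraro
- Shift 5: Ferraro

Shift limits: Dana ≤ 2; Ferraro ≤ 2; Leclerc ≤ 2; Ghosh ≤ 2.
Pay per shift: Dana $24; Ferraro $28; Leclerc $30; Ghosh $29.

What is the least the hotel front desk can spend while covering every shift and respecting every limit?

Shift 1 can only be covered by Ferraro and Ghosh, so that assignment is forced.
Shift 5 can only be covered by Ferraro, so that assignment is forced.
Picking the cheapest available clerk for each shift independently would cost $185, but that ignores the shift limits.
An optimal schedule: Shift 1→Ferraro+Ghosh, Shift 2→Ghosh, Shift 3→Dana+Leclerc, Shift 4→Dana, Shift 5→Ferraro.
Total: 28 + 29 + 29 + 24 + 30 + 24 + 28 = $192.

$192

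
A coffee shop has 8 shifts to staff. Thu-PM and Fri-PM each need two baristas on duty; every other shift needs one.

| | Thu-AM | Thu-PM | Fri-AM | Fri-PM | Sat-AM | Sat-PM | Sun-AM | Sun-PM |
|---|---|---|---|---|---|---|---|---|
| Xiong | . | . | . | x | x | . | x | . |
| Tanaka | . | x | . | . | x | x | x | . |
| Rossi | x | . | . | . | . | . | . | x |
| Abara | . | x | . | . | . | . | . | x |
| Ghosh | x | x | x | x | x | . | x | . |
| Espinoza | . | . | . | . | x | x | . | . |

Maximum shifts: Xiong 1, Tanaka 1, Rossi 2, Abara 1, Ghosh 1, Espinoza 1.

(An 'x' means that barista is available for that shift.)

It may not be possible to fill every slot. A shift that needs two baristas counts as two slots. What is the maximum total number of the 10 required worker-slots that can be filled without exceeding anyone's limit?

7

Total capacity across all baristas is 1+1+2+1+1+1 = 7, and 10 slots are needed, so at most 7 can be filled.
An assignment achieving 7: Thu-AM→Rossi, Thu-PM→Abara, Fri-AM→Ghosh, Fri-PM→Xiong, Sat-AM→Espinoza, Sat-PM→Tanaka, Sun-PM→Rossi.
Loads: Xiong 1/1, Tanaka 1/1, Rossi 2/2, Abara 1/1, Ghosh 1/1, Espinoza 1/1.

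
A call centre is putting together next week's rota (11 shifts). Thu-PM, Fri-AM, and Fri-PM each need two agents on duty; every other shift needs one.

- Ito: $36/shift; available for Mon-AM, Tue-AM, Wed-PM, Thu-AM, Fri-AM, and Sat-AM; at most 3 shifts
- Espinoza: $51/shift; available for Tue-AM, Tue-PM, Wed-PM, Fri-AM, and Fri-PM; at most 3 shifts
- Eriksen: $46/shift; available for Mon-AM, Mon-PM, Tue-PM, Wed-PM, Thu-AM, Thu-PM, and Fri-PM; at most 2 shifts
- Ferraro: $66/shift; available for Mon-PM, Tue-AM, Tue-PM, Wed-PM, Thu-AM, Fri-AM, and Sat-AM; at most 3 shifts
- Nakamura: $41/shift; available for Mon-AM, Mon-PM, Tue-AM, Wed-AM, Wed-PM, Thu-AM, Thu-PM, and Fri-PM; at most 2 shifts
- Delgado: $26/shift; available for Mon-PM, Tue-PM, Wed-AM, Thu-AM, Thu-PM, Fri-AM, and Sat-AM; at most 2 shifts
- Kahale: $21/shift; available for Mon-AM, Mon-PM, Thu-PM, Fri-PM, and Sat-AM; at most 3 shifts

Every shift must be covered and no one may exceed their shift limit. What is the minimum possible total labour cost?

$499

Picking the cheapest available agent for each shift independently would cost $384, but that ignores the shift limits.
An optimal schedule: Mon-AM→Kahale, Mon-PM→Kahale, Tue-AM→Ito, Tue-PM→Delgado, Wed-AM→Delgado, Wed-PM→Ito, Thu-AM→Nakamura, Thu-PM→Nakamura+Eriksen, Fri-AM→Ito+Espinoza, Fri-PM→Eriksen+Espinoza, Sat-AM→Kahale.
Total: 21 + 21 + 36 + 26 + 26 + 36 + 41 + 41 + 46 + 36 + 51 + 46 + 51 + 21 = $499.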